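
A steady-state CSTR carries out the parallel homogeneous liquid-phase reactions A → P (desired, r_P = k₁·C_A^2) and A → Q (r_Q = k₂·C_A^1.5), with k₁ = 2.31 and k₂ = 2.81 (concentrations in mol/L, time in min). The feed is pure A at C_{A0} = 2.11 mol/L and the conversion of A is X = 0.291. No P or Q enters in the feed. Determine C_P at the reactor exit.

Exit C_A = C_{A0}(1−X) = 2.11×0.709 = 1.496 mol/L.
In a CSTR the entire volume is at exit conditions, so r_P = 2.31×1.496^2 = 5.170 and r_Q = 2.81×1.496^1.5 = 5.142.
Fraction of consumed A going to P: r_P/(r_P+r_Q) = 0.5014.
C_P = 0.5014·C_{A0}·X = 0.5014×2.11×0.291 = 0.308 mol/L.

0.308 mol/L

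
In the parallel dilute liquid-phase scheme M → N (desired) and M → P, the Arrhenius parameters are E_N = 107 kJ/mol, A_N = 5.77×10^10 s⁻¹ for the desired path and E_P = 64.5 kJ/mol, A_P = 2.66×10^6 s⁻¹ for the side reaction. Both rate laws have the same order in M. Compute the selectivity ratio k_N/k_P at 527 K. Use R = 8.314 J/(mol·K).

1.33

k_N/k_P = (A_N/A_P)·exp[−(E_N−E_P)/(RT)] = (A_N/A_P)·exp[(E_P−E_N)/(RT)].
(E_P−E_N)/(RT) = (64.5−107)×10³/(8.314×527) = -42500/4381 = -9.700.
k_N/k_P = (5.77×10^10/2.66×10^6)·exp(-9.700) = 21692 × 6.129×10^-5 = 1.33.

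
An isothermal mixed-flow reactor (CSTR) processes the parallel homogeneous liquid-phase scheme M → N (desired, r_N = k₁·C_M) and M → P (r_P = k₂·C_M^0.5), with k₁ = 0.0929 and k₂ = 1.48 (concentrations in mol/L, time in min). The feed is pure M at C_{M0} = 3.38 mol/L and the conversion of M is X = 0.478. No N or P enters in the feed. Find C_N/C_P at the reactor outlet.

Exit C_M = C_{M0}(1−X) = 3.38×0.522 = 1.764 mol/L.
A CSTR operates uniformly at the exit composition, giving r_N = 0.1639 and r_P = 1.966 (each k·C_M^n at C_M = 1.764).
Overall selectivity = C_N/C_P = r_Nτ/(r_Pτ) = r_N/r_P = 0.0834.

0.0834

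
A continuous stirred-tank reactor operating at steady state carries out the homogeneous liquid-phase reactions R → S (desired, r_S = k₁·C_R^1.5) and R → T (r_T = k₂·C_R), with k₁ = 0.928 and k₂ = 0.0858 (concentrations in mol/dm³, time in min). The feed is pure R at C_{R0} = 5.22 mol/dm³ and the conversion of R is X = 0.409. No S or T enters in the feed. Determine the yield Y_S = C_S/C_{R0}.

0.389

Exit C_R = C_{R0}(1−X) = 5.22×0.591 = 3.085 mol/dm³.
A CSTR operates uniformly at the exit composition, giving r_S = 5.028 and r_T = 0.2647 (each k·C_R^n at C_R = 3.085).
Fraction of consumed R going to S: r_S/(r_S+r_T) = 0.9500.
C_S = 0.9500·C_{R0}·X = 0.9500×5.22×0.409 = 2.03 mol/dm³; Y_S = C_S/C_{R0} = 0.389.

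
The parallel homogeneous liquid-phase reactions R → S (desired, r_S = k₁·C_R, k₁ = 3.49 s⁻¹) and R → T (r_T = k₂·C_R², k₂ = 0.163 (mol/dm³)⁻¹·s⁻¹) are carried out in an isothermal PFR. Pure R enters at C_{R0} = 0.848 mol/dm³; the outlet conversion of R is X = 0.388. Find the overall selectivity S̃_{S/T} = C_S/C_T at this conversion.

C_R = C_{R0}(1−X) = 0.5190 mol/dm³.
Along a PFR/batch, dC_S/dC_R = −r_S/(r_S+r_T) = −k₁/(k₁+k₂·C_R).
Integrating from C_{R0} to C_R: C_S = (3.49/0.163)·ln[(3.49+0.163·0.848)/(3.49+0.163·0.519)] = 21.41·ln(3.628/3.575) = 0.3189 mol/dm³.
C_T = (C_{R0}−C_R)−C_S = 0.01017 mol/dm³; S̃_{S/T} = 0.3189/0.01017 = 31.3.

31.3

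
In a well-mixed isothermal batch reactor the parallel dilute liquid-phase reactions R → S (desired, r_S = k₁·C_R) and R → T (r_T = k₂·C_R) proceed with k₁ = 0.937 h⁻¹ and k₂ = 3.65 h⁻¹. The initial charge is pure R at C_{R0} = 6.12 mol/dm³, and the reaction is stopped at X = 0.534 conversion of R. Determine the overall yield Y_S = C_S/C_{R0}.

0.109

C_R = C_{R0}(1−X) = 2.852 mol/dm³.
Both paths are first order in R, so the instantaneous fraction to S is constant: dC_S/d(−C_R) = k₁/(k₁+k₂) = 0.2043.
C_S = 0.2043·(C_{R0}−C_R) = 0.2043×3.268 = 0.668 mol/dm³.
Y_S = C_S/C_{R0} = 0.6676/6.12 = 0.109.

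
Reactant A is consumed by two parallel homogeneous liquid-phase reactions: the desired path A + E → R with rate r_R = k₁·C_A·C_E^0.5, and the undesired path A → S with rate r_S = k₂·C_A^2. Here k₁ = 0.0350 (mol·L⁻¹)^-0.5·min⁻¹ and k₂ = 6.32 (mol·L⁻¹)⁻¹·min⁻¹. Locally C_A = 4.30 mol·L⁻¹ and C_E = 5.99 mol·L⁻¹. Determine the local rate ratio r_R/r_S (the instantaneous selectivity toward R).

0.00315

S_{R/S} = r_R/r_S = (k₁·C_A·C_E^0.5)/(k₂·C_A^2) = (k₁/k₂)·C_A⁻¹·C_E^0.5.
= (0.0350×4.300×5.990^0.5) / (6.32×4.300^2) = 0.3683/116.9 = 0.00315.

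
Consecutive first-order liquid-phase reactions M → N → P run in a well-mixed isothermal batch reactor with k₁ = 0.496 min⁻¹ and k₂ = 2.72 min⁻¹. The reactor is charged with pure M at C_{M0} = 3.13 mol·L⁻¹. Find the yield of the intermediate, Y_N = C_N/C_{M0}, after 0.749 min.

0.125

Solving the coupled first-order balances gives C_N(t) = [k₁/(k₂−k₁)]·C_{M0}·(e^(−k₁t) − e^(−k₂t)).
e^(−k₁t) = e^(−0.496×0.749) = e^(−0.3715) = 0.6897; e^(−k₂t) = e^(−2.037) = 0.1304.
C_N = 0.496×3.13/(2.72−0.496) × (0.6897−0.1304) = 0.6981×0.5593 = 0.3904 mol·L⁻¹.
Y_N = C_N/C_{M0} = 0.3904/3.13 = 0.125.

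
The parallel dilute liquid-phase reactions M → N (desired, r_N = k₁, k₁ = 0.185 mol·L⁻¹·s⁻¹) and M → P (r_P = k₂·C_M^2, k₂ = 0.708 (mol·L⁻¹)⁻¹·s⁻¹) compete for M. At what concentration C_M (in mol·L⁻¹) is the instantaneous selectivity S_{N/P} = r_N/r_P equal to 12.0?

S_{N/P} = (k₁/k₂)·C_M^-2 ⇒ C_M = (S·k₂/k₁)^(-0.5).
= (12.0×0.708/0.185)^(-0.5) = (45.92)^(-0.5) = 0.148 mol·L⁻¹.

0.148 mol·L⁻¹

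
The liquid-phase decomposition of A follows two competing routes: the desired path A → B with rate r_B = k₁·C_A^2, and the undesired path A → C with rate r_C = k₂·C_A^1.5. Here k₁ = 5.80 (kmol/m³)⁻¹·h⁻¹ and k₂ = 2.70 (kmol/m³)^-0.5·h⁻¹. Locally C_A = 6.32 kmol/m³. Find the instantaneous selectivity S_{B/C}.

5.40

S_{B/C} = r_B/r_C = (k₁·C_A^2)/(k₂·C_A^1.5) = (k₁/k₂)·C_A^0.5.
= (5.80×6.320^2) / (2.70×6.320^1.5) = 231.7/42.90 = 5.40.
Since the desired path is higher order in A, keeping C_A high (PFR or concentrated feed) favours B.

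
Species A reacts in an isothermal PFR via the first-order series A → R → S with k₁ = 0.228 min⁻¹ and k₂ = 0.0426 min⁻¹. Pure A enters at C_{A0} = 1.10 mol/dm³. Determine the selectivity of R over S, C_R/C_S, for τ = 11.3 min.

2.59

Solving the coupled first-order balances gives C_R(τ) = [k₁/(k₂−k₁)]·C_{A0}·(e^(−k₁τ) − e^(−k₂τ)).
e^(−k₁τ) = e^(−0.228×11.3) = e^(−2.576) = 0.07605; e^(−k₂τ) = e^(−0.4814) = 0.6179.
C_R = 0.228×1.10/(0.0426−0.228) × (0.07605−0.6179) = (-1.353)×(-0.5419) = 0.7330 mol/dm³.
C_A = C_{A0}e^(−k₁τ) = 0.08365 mol/dm³, so C_S = C_{A0}−C_A−C_R = 0.2833 mol/dm³; C_R/C_S = 2.59.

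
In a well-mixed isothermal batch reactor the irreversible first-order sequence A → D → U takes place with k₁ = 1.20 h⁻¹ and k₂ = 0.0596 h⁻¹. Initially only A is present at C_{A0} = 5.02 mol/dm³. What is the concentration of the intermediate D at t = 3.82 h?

4.15 mol/dm³

The intermediate concentration in a first-order A→B→C sequence is C_D = k₁C_{A0}(e^(−k₁t) − e^(−k₂t))/(k₂−k₁).
e^(−k₁t) = e^(−1.20×3.82) = e^(−4.584) = 0.01021; e^(−k₂t) = e^(−0.2277) = 0.7964.
C_D = 1.20×5.02/(0.0596−1.20) × (0.01021−0.7964) = (-5.282)×(-0.7862) = 4.153 mol/dm³.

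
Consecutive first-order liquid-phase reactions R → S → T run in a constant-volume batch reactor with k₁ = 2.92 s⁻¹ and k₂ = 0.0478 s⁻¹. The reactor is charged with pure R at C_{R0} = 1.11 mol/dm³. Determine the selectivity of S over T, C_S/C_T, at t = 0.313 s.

The intermediate concentration in a first-order A→B→C sequence is C_S = k₁C_{R0}(e^(−k₁t) − e^(−k₂t))/(k₂−k₁).
e^(−k₁t) = e^(−2.92×0.313) = e^(−0.9140) = 0.4009; e^(−k₂t) = e^(−0.01496) = 0.9851.
C_S = 2.92×1.11/(0.0478−2.92) × (0.4009−0.9851) = (-1.128)×(-0.5842) = 0.6593 mol/dm³.
C_R = C_{R0}e^(−k₁t) = 0.4450 mol/dm³, so C_T = C_{R0}−C_R−C_S = 0.005691 mol/dm³; C_S/C_T = 116.

116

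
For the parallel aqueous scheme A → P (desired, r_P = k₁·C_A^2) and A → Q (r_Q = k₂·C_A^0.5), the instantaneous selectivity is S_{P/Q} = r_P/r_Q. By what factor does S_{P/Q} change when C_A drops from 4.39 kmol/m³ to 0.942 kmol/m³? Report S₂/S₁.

S_{P/Q} = (k₁/k₂)·C_A^1.5, so S₂/S₁ = (C_{A,2}/C_{A,1})^1.5.
= (0.942/4.39)^1.5 = (0.2146)^1.5 = 0.0994.

0.0994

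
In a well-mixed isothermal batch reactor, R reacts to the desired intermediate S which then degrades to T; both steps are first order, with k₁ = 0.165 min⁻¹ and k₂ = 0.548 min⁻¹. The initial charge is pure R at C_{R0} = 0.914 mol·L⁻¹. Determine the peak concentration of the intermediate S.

For a first-order series the maximum intermediate yield is C_{S,max}/C_{R0} = (k₁/k₂)^[k₂/(k₂−k₁)].
= (0.165/0.548)^(0.548/(0.548−0.165)) = (0.3011)^(1.431) = 0.1795.
C_{S,max} = 0.1795×0.914 = 0.164 mol·L⁻¹.

0.164 mol·L⁻¹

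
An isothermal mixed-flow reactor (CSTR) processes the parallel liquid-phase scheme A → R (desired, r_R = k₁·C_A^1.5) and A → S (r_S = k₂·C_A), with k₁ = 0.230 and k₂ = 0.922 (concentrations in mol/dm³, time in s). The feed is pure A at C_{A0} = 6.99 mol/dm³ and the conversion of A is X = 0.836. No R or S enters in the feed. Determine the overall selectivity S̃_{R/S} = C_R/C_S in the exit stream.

Exit C_A = C_{A0}(1−X) = 6.99×0.164 = 1.146 mol/dm³.
A CSTR operates uniformly at the exit composition, giving r_R = 0.2823 and r_S = 1.057 (each k·C_A^n at C_A = 1.146).
Overall selectivity = C_R/C_S = r_Rτ/(r_Sτ) = r_R/r_S = 0.267.

0.267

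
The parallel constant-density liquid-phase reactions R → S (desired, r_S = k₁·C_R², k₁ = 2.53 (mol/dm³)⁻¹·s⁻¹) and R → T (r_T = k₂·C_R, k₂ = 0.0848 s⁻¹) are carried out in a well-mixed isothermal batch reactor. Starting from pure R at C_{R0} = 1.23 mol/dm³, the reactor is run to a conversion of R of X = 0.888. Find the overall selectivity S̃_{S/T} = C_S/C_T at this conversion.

15.3

C_R = C_{R0}(1−X) = 0.1378 mol/dm³.
Along a PFR/batch, dC_T/dC_R = −r_T/(r_S+r_T) = −k₂/(k₂+k₁·C_R).
Integrating from C_{R0} to C_R: C_T = (0.0848/2.53)·ln[(0.0848+2.53·1.23)/(0.0848+2.53·0.138)] = 0.03352·ln(3.197/0.4333) = 0.06698 mol/dm³.
Then C_S = (C_{R0}−C_R) − C_T = 1.092 − 0.06698 = 1.025 mol/dm³.
S̃_{S/T} = C_S/C_T = 1.025/0.06698 = 15.3.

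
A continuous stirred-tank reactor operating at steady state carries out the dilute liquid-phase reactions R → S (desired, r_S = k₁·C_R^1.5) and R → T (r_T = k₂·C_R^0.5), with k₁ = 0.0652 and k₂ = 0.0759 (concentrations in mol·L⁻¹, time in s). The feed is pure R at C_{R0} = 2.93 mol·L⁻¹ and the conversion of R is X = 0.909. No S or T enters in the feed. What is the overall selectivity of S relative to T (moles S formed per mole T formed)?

0.229

Exit C_R = C_{R0}(1−X) = 2.93×0.0910 = 0.2666 mol·L⁻¹.
A CSTR operates uniformly at the exit composition, giving r_S = 0.008977 and r_T = 0.03919 (each k·C_R^n at C_R = 0.2666).
Overall selectivity = C_S/C_T = r_Sτ/(r_Tτ) = r_S/r_T = 0.229.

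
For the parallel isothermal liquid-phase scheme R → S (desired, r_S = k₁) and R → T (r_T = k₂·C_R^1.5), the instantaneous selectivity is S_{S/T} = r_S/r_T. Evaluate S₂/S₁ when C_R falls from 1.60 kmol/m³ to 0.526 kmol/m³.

5.31

S_{S/T} = (k₁/k₂)·C_R^-1.5, so S₂/S₁ = (C_{R,2}/C_{R,1})^-1.5.
= (0.526/1.60)^(-1.5) = (0.3287)^(-1.5) = 5.31.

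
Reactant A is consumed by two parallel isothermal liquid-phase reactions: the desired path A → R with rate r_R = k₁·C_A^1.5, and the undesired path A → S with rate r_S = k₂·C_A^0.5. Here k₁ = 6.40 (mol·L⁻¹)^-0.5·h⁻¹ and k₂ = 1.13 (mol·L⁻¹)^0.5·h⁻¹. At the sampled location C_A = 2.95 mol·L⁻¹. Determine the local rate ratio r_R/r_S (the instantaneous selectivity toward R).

16.7

S_{R/S} = r_R/r_S = (k₁·C_A^1.5)/(k₂·C_A^0.5) = (k₁/k₂)·C_A.
= (6.40×2.950^1.5) / (1.13×2.950^0.5) = 32.43/1.941 = 16.7.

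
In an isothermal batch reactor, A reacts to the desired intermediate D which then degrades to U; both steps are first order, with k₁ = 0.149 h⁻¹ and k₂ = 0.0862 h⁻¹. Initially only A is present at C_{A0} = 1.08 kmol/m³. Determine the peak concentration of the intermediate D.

For a first-order series the maximum intermediate yield is C_{D,max}/C_{A0} = (k₁/k₂)^[k₂/(k₂−k₁)].
= (0.149/0.0862)^(0.0862/(0.0862−0.149)) = (1.729)^(-1.373) = 0.4718.
C_{D,max} = 0.4718×1.08 = 0.510 kmol/m³.

0.510 kmol/m³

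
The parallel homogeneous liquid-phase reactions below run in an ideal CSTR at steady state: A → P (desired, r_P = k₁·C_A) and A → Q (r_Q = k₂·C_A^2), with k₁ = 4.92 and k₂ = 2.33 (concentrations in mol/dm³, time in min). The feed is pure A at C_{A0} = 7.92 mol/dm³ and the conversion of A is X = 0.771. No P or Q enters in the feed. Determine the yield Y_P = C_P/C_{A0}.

Exit C_A = C_{A0}(1−X) = 7.92×0.229 = 1.814 mol/dm³.
In a CSTR the entire volume is at exit conditions, so r_P = 4.92×1.814 = 8.923 and r_Q = 2.33×1.814^2 = 7.664.
Fraction of consumed A going to P: r_P/(r_P+r_Q) = 0.5379.
C_P = 0.5379·C_{A0}·X = 0.5379×7.92×0.771 = 3.28 mol/dm³; Y_P = C_P/C_{A0} = 0.415.

0.415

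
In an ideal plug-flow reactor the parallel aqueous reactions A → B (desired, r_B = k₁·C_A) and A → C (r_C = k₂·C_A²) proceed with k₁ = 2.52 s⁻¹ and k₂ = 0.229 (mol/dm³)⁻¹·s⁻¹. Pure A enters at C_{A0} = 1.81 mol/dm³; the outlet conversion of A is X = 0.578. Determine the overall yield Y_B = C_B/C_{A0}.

C_A = C_{A0}(1−X) = 0.7638 mol/dm³.
Along a PFR/batch, dC_B/dC_A = −r_B/(r_B+r_C) = −k₁/(k₁+k₂·C_A).
Integrating from C_{A0} to C_A: C_B = (2.52/0.229)·ln[(2.52+0.229·1.81)/(2.52+0.229·0.764)] = 11.00·ln(2.934/2.695) = 0.9372 mol/dm³.
Y_B = C_B/C_{A0} = 0.9372/1.81 = 0.518.

0.518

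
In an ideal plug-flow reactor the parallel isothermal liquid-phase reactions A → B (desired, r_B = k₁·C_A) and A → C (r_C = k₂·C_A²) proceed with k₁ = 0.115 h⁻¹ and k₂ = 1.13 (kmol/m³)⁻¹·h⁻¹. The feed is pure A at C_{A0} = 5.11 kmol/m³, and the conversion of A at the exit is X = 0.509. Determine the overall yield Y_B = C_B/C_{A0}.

C_A = C_{A0}(1−X) = 2.509 kmol/m³.
Along a PFR/batch, dC_B/dC_A = −r_B/(r_B+r_C) = −k₁/(k₁+k₂·C_A).
Integrating from C_{A0} to C_A: C_B = (0.115/1.13)·ln[(0.115+1.13·5.11)/(0.115+1.13·2.51)] = 0.1018·ln(5.889/2.950) = 0.07035 kmol/m³.
Y_B = C_B/C_{A0} = 0.07035/5.11 = 0.0138.

0.0138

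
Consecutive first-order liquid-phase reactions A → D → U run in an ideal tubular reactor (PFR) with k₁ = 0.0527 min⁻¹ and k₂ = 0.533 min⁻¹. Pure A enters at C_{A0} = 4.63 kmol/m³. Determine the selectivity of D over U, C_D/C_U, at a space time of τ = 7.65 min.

For first-order series with pure A initially, C_D(τ) = k₁C_{A0}/(k₂−k₁)·(e^(−k₁τ) − e^(−k₂τ)).
e^(−k₁τ) = e^(−0.0527×7.65) = e^(−0.4032) = 0.6682; e^(−k₂τ) = e^(−4.077) = 0.01695.
C_D = 0.0527×4.63/(0.533−0.0527) × (0.6682−0.01695) = 0.5080×0.6513 = 0.3309 kmol/m³.
C_A = C_{A0}e^(−k₁τ) = 3.094 kmol/m³, so C_U = C_{A0}−C_A−C_D = 1.205 kmol/m³; C_D/C_U = 0.274.

0.274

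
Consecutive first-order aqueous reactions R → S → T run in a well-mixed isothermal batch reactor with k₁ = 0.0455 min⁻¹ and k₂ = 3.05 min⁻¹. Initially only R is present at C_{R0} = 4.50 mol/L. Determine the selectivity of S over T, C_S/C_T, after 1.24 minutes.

0.342

For first-order series with pure R initially, C_S(t) = k₁C_{R0}/(k₂−k₁)·(e^(−k₁t) − e^(−k₂t)).
e^(−k₁t) = e^(−0.0455×1.24) = e^(−0.05642) = 0.9451; e^(−k₂t) = e^(−3.782) = 0.02278.
C_S = 0.0455×4.50/(3.05−0.0455) × (0.9451−0.02278) = 0.06815×0.9224 = 0.06286 mol/L.
C_R = C_{R0}e^(−k₁t) = 4.253 mol/L, so C_T = C_{R0}−C_R−C_S = 0.1840 mol/L; C_S/C_T = 0.342.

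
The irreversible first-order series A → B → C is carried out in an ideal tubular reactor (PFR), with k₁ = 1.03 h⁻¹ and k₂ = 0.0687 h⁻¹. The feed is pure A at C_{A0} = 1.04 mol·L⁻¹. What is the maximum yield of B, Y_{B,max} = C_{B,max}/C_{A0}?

0.824

Evaluating C_B at τ_opt = ln(k₂/k₁)/(k₂−k₁) gives C_{B,max}/C_{A0} = (k₁/k₂)^[k₂/(k₂−k₁)].
= (1.03/0.0687)^(0.0687/(0.0687−1.03)) = (14.99)^(-0.07147) = 0.8241.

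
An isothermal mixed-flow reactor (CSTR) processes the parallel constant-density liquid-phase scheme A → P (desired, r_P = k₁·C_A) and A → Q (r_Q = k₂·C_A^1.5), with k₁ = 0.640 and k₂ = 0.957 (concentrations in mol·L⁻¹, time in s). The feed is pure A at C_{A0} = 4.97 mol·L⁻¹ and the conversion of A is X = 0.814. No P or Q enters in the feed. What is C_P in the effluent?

Exit C_A = C_{A0}(1−X) = 4.97×0.186 = 0.9244 mol·L⁻¹.
A CSTR operates uniformly at the exit composition, giving r_P = 0.5916 and r_Q = 0.8506 (each k·C_A^n at C_A = 0.9244).
Fraction of consumed A going to P: r_P/(r_P+r_Q) = 0.4102.
C_P = 0.4102·C_{A0}·X = 0.4102×4.97×0.814 = 1.66 mol·L⁻¹.

1.66 mol·L⁻¹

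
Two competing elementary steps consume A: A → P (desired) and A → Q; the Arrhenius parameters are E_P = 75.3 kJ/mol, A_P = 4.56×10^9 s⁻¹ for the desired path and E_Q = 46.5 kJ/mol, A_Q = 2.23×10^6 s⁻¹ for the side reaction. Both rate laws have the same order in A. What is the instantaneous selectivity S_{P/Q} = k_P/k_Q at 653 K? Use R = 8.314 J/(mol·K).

Since both paths have the same order in A, the concentration cancels and S_{P/Q} = k_P/k_Q = (A_P/A_Q)·exp[(E_Q−E_P)/(RT)].
(E_Q−E_P)/(RT) = (46.5−75.3)×10³/(8.314×653) = -28800/5429 = -5.305.
k_P/k_Q = (4.56×10^9/2.23×10^6)·exp(-5.305) = 2045 × 0.004968 = 10.2.
Since E_P > E_Q, raising the temperature improves selectivity toward P.

10.2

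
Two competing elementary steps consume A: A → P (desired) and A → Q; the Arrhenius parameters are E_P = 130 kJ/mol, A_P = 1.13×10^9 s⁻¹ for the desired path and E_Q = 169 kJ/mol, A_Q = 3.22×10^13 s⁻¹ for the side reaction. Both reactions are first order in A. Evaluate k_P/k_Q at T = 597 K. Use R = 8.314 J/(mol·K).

With equal orders, S_{P/Q} = k_P/k_Q = (A_P/A_Q)·exp[(E_Q−E_P)/(RT)].
(E_Q−E_P)/(RT) = (169−130)×10³/(8.314×597) = 39000/4963 = 7.857.
k_P/k_Q = (1.13×10^9/3.22×10^13)·exp(7.857) = 3.509×10^-5 × 2585 = 0.0907.
Since E_P < E_Q, lowering the temperature improves selectivity toward P.

0.0907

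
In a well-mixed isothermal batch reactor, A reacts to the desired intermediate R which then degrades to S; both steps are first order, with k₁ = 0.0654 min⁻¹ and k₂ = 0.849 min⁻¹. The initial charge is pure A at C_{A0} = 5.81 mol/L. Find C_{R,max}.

For a first-order series the maximum intermediate yield is C_{R,max}/C_{A0} = (k₁/k₂)^[k₂/(k₂−k₁)].
= (0.0654/0.849)^(0.849/(0.849−0.0654)) = (0.07703)^(1.083) = 0.06219.
C_{R,max} = 0.06219×5.81 = 0.361 mol/L.

0.361 mol/L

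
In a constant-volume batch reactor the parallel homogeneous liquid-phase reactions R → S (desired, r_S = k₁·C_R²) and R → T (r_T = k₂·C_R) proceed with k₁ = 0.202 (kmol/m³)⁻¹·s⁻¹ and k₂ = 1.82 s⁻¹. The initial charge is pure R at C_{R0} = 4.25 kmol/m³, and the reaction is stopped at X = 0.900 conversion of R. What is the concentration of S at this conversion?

C_R = C_{R0}(1−X) = 0.4250 kmol/m³.
Along a PFR/batch, dC_T/dC_R = −r_T/(r_S+r_T) = −k₂/(k₂+k₁·C_R).
Integrating from C_{R0} to C_R: C_T = (1.82/0.202)·ln[(1.82+0.202·4.25)/(1.82+0.202·0.425)] = 9.010·ln(2.679/1.906) = 3.066 kmol/m³.
Then C_S = (C_{R0}−C_R) − C_T = 3.825 − 3.066 = 0.7587 kmol/m³.

0.759 kmol/m³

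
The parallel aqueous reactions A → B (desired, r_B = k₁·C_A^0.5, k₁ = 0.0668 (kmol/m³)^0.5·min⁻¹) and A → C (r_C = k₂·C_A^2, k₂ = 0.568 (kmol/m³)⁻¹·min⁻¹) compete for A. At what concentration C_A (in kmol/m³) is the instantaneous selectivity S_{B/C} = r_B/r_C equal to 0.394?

0.447 kmol/m³

S_{B/C} = (k₁/k₂)·C_A^-1.5 ⇒ C_A = (S·k₂/k₁)^(1/(-1.5)).
= (0.394×0.568/0.0668)^(-0.6667) = (3.350)^(-0.6667) = 0.447 kmol/m³.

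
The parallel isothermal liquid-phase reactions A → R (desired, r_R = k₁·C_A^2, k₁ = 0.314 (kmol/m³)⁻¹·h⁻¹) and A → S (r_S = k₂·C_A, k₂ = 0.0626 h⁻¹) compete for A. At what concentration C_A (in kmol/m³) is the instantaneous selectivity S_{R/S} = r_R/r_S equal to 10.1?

S_{R/S} = (k₁/k₂)·C_A ⇒ C_A = S·k₂/k₁.
= 10.1×0.0626/0.314 = 2.01 kmol/m³.

2.01 kmol/m³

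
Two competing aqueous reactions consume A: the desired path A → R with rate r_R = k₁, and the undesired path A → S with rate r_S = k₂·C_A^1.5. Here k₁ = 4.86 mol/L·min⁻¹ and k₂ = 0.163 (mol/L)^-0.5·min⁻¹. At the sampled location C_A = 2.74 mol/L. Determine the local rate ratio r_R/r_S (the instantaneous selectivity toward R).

S_{R/S} = r_R/r_S = (k₁)/(k₂·C_A^1.5) = (k₁/k₂)·C_A^-1.5.
= (4.86) / (0.163×2.740^1.5) = 4.860/0.7393 = 6.57.
The undesired path is higher order in A, so low C_A (CSTR or dilute feed) favours R.

6.57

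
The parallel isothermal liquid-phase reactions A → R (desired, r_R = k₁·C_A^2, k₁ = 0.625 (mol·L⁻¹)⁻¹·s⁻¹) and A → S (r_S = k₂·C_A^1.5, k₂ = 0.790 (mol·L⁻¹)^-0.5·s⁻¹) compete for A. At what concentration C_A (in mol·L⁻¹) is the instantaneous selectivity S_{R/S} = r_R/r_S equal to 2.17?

S_{R/S} = (k₁/k₂)·C_A^0.5 ⇒ C_A = (S·k₂/k₁)^(2).
= (2.17×0.790/0.625)^(2) = (2.743)^(2) = 7.52 mol·L⁻¹.

7.52 mol·L⁻¹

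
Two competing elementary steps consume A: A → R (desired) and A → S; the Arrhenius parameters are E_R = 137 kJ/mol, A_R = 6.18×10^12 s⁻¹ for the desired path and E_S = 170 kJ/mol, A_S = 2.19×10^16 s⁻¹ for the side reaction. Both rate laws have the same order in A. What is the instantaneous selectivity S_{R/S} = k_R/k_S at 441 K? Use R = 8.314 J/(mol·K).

With equal orders, S_{R/S} = k_R/k_S = (A_R/A_S)·exp[(E_S−E_R)/(RT)].
(E_S−E_R)/(RT) = (170−137)×10³/(8.314×441) = 33000/3666 = 9.000.
k_R/k_S = (6.18×10^12/2.19×10^16)·exp(9.000) = 2.822×10^-4 × 8107 = 2.29.
Since E_R < E_S, lowering the temperature improves selectivity toward R.

2.29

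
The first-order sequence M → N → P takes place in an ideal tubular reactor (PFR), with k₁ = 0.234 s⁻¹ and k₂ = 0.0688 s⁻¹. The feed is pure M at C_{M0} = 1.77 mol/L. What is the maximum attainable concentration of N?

1.06 mol/L

At the optimum, C_{N,max}/C_{M0} = (k₁/k₂)^[k₂/(k₂−k₁)].
= (0.234/0.0688)^(0.0688/(0.0688−0.234)) = (3.401)^(-0.4165) = 0.6006.
C_{N,max} = 0.6006×1.77 = 1.06 mol/L.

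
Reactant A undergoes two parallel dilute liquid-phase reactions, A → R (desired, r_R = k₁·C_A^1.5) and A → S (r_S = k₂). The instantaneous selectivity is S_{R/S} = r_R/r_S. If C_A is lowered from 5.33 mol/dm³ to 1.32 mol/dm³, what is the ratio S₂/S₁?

S_{R/S} = (k₁/k₂)·C_A^1.5, so S₂/S₁ = (C_{A,2}/C_{A,1})^1.5.
= (1.32/5.33)^1.5 = (0.2477)^1.5 = 0.123.

0.123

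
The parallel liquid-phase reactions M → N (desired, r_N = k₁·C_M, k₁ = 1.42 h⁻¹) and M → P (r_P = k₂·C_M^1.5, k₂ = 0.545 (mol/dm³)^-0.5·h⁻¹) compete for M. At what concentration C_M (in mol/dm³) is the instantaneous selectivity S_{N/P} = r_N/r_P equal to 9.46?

0.0759 mol/dm³

S_{N/P} = (k₁/k₂)·C_M^-0.5 ⇒ C_M = (S·k₂/k₁)^(-2).
= (9.46×0.545/1.42)^(-2) = (3.631)^(-2) = 0.0759 mol/dm³.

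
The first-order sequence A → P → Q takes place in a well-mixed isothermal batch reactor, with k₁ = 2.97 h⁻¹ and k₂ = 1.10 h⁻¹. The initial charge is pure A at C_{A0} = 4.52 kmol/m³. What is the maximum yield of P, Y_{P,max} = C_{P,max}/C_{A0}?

For a first-order series the maximum intermediate yield is C_{P,max}/C_{A0} = (k₁/k₂)^[k₂/(k₂−k₁)].
= (2.97/1.10)^(1.10/(1.10−2.97)) = (2.700)^(-0.5882) = 0.5575.

0.558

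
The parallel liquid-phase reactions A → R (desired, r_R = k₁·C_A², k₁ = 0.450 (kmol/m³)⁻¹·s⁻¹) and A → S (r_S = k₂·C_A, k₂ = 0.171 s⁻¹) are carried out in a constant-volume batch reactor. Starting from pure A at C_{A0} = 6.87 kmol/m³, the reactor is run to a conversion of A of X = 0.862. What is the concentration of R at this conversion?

5.28 kmol/m³

C_A = C_{A0}(1−X) = 0.9481 kmol/m³.
Along a PFR/batch, dC_S/dC_A = −r_S/(r_R+r_S) = −k₂/(k₂+k₁·C_A).
Integrating from C_{A0} to C_A: C_S = (0.171/0.450)·ln[(0.171+0.450·6.87)/(0.171+0.450·0.948)] = 0.3800·ln(3.262/0.5976) = 0.6450 kmol/m³.
Then C_R = (C_{A0}−C_A) − C_S = 5.922 − 0.6450 = 5.277 kmol/m³.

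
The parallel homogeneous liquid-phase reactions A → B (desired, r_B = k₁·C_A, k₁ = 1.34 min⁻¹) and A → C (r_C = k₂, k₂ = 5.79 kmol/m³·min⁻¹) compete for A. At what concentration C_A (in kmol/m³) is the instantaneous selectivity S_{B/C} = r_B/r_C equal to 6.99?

S_{B/C} = (k₁/k₂)·C_A ⇒ C_A = S·k₂/k₁.
= 6.99×5.79/1.34 = 30.2 kmol/m³.

30.2 kmol/m³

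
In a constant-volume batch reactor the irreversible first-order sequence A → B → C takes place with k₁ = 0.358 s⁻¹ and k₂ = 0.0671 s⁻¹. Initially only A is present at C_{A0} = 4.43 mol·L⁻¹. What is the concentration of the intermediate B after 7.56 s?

Solving the coupled first-order balances gives C_B(t) = [k₁/(k₂−k₁)]·C_{A0}·(e^(−k₁t) − e^(−k₂t)).
e^(−k₁t) = e^(−0.358×7.56) = e^(−2.706) = 0.06677; e^(−k₂t) = e^(−0.5073) = 0.6021.
C_B = 0.358×4.43/(0.0671−0.358) × (0.06677−0.6021) = (-5.452)×(-0.5354) = 2.919 mol·L⁻¹.

2.92 mol·L⁻¹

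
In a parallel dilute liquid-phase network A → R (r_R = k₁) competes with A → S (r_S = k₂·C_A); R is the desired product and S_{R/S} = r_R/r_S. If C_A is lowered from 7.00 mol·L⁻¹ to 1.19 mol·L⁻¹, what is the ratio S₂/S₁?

S_{R/S} = (k₁/k₂)·C_A⁻¹, so S₂/S₁ = (C_{A,2}/C_{A,1})⁻¹.
= 7.00/1.19 = 5.88.
Selectivity toward R rises as C_A falls — low-concentration operation is favoured.

5.88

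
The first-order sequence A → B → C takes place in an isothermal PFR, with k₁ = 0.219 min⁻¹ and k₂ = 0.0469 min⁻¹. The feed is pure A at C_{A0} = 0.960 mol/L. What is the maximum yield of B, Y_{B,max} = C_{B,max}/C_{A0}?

At the optimum, C_{B,max}/C_{A0} = (k₁/k₂)^[k₂/(k₂−k₁)].
= (0.219/0.0469)^(0.0469/(0.0469−0.219)) = (4.670)^(-0.2725) = 0.6571.

0.657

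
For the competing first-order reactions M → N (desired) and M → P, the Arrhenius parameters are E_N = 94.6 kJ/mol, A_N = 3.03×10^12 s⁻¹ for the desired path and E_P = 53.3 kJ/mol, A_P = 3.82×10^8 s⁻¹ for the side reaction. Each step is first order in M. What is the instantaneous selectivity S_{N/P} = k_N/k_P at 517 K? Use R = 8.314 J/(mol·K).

k_N/k_P = (A_N/A_P)·exp[−(E_N−E_P)/(RT)] = (A_N/A_P)·exp[(E_P−E_N)/(RT)].
(E_P−E_N)/(RT) = (53.3−94.6)×10³/(8.314×517) = -41300/4298 = -9.608.
k_N/k_P = (3.03×10^12/3.82×10^8)·exp(-9.608) = 7932 × 6.716×10^-5 = 0.533.
Since E_N > E_P, raising the temperature improves selectivity toward N.

0.533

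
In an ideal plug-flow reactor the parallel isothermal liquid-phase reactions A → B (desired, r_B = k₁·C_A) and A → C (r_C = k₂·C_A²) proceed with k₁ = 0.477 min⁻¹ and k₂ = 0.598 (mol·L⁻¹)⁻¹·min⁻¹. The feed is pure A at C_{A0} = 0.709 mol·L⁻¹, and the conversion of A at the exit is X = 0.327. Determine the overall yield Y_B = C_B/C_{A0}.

C_A = C_{A0}(1−X) = 0.4772 mol·L⁻¹.
Along a PFR/batch, dC_B/dC_A = −r_B/(r_B+r_C) = −k₁/(k₁+k₂·C_A).
Integrating from C_{A0} to C_A: C_B = (0.477/0.598)·ln[(0.477+0.598·0.709)/(0.477+0.598·0.477)] = 0.7977·ln(0.9010/0.7623) = 0.1333 mol·L⁻¹.
Y_B = C_B/C_{A0} = 0.1333/0.709 = 0.188.

0.188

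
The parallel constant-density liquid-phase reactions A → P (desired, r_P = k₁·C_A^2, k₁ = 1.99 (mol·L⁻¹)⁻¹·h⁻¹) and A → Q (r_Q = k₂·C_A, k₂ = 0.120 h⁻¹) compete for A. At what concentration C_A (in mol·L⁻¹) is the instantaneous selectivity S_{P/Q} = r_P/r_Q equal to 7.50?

0.452 mol·L⁻¹

S_{P/Q} = (k₁/k₂)·C_A ⇒ C_A = S·k₂/k₁.
= 7.50×0.120/1.99 = 0.452 mol·L⁻¹.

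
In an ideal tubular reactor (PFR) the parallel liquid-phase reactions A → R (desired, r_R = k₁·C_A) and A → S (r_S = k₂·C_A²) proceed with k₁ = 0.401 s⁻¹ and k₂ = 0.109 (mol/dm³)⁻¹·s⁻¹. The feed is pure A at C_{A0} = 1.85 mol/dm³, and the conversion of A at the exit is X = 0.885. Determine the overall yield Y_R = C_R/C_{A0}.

C_A = C_{A0}(1−X) = 0.2127 mol/dm³.
Along a PFR/batch, dC_R/dC_A = −r_R/(r_R+r_S) = −k₁/(k₁+k₂·C_A).
Integrating from C_{A0} to C_A: C_R = (0.401/0.109)·ln[(0.401+0.109·1.85)/(0.401+0.109·0.213)] = 3.679·ln(0.6027/0.4242) = 1.292 mol/dm³.
Y_R = C_R/C_{A0} = 1.292/1.85 = 0.698.

0.698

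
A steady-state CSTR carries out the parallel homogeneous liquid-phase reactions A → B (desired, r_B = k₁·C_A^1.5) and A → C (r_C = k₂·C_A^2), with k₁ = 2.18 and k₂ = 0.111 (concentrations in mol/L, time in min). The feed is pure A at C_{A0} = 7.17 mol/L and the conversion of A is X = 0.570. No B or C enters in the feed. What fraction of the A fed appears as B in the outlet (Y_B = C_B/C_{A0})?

Exit C_A = C_{A0}(1−X) = 7.17×0.430 = 3.083 mol/L.
Rates in a CSTR are evaluated at the outlet concentration: r_B = 2.18×3.083^1.5 = 11.80, r_C = 0.111×3.083^2 = 1.055.
Fraction of consumed A going to B: r_B/(r_B+r_C) = 0.9179.
C_B = 0.9179·C_{A0}·X = 0.9179×7.17×0.570 = 3.75 mol/L; Y_B = C_B/C_{A0} = 0.523.

0.523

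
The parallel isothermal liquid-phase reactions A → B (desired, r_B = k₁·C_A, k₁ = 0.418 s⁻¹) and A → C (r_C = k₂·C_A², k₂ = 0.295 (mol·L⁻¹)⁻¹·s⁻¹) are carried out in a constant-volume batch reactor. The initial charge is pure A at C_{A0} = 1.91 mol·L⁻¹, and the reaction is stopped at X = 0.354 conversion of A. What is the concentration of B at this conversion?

C_A = C_{A0}(1−X) = 1.234 mol·L⁻¹.
Along a PFR/batch, dC_B/dC_A = −r_B/(r_B+r_C) = −k₁/(k₁+k₂·C_A).
Integrating from C_{A0} to C_A: C_B = (0.418/0.295)·ln[(0.418+0.295·1.91)/(0.418+0.295·1.23)] = 1.417·ln(0.9814/0.7820) = 0.3219 mol·L⁻¹.

0.322 mol·L⁻¹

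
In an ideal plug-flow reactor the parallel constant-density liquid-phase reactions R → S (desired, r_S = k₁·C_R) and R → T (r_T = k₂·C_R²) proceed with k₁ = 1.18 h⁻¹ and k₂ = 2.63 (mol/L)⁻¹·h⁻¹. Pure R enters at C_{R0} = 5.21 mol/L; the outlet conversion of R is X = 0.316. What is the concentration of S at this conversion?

C_R = C_{R0}(1−X) = 3.564 mol/L.
Along a PFR/batch, dC_S/dC_R = −r_S/(r_S+r_T) = −k₁/(k₁+k₂·C_R).
Integrating from C_{R0} to C_R: C_S = (1.18/2.63)·ln[(1.18+2.63·5.21)/(1.18+2.63·3.56)] = 0.4487·ln(14.88/10.55) = 0.1543 mol/L.

0.154 mol/L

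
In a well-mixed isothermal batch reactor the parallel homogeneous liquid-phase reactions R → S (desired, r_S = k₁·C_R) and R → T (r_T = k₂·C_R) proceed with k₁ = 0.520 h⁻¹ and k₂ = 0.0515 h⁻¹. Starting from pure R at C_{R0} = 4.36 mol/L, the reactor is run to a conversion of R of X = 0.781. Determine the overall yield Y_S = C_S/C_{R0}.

0.711

C_R = C_{R0}(1−X) = 0.9548 mol/L.
Both paths are first order in R, so the instantaneous fraction to S is constant: dC_S/d(−C_R) = k₁/(k₁+k₂) = 0.9099.
C_S = 0.9099·(C_{R0}−C_R) = 0.9099×3.405 = 3.10 mol/L.
Y_S = C_S/C_{R0} = 3.098/4.36 = 0.711.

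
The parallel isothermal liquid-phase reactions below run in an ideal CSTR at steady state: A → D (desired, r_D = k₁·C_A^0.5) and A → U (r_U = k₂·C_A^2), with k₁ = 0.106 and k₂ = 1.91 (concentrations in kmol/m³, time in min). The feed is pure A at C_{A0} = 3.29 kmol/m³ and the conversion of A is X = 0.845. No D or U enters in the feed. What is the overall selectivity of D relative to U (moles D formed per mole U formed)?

Exit C_A = C_{A0}(1−X) = 3.29×0.155 = 0.5100 kmol/m³.
A CSTR operates uniformly at the exit composition, giving r_D = 0.07570 and r_U = 0.4967 (each k·C_A^n at C_A = 0.5100).
Overall selectivity = C_D/C_U = r_Dτ/(r_Uτ) = r_D/r_U = 0.152.

0.152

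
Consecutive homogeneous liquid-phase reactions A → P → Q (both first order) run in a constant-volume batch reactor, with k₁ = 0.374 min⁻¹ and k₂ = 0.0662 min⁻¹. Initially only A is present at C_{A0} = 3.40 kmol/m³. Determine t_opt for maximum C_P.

5.63 min

Setting dC_P/dt = 0 gives t_opt = ln(k₂/k₁)/(k₂−k₁).
= ln(0.0662/0.374)/(0.0662−0.374) = ln(0.1770)/-0.3078 = -1.732/-0.3078 = 5.63 min.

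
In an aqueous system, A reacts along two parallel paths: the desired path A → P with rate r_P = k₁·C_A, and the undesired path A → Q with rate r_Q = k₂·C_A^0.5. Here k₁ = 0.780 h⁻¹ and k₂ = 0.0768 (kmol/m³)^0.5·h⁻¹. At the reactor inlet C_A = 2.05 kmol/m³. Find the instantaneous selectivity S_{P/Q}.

14.5

S_{P/Q} = r_P/r_Q = (k₁·C_A)/(k₂·C_A^0.5) = (k₁/k₂)·C_A^0.5.
= (0.780×2.050) / (0.0768×2.050^0.5) = 1.599/0.1100 = 14.5.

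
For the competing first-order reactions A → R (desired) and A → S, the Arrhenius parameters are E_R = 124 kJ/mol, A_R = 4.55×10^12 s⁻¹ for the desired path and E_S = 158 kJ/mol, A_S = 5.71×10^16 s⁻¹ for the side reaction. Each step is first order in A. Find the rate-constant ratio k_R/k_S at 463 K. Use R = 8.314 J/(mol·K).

Since both paths have the same order in A, the concentration cancels and S_{R/S} = k_R/k_S = (A_R/A_S)·exp[(E_S−E_R)/(RT)].
(E_S−E_R)/(RT) = (158−124)×10³/(8.314×463) = 34000/3849 = 8.833.
k_R/k_S = (4.55×10^12/5.71×10^16)·exp(8.833) = 7.968×10^-5 × 6854 = 0.546.
Since E_R < E_S, lowering the temperature improves selectivity toward R.

0.546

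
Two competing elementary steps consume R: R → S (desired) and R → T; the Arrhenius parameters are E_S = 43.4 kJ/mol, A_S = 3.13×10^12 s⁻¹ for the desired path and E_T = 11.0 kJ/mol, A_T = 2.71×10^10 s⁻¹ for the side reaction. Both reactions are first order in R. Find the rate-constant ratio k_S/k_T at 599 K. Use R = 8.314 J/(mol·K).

0.173

k_S/k_T = (A_S/A_T)·exp[−(E_S−E_T)/(RT)] = (A_S/A_T)·exp[(E_T−E_S)/(RT)].
(E_T−E_S)/(RT) = (11.0−43.4)×10³/(8.314×599) = -32400/4980 = -6.506.
k_S/k_T = (3.13×10^12/2.71×10^10)·exp(-6.506) = 115.5 × 0.001495 = 0.173.
Since E_S > E_T, raising the temperature improves selectivity toward S.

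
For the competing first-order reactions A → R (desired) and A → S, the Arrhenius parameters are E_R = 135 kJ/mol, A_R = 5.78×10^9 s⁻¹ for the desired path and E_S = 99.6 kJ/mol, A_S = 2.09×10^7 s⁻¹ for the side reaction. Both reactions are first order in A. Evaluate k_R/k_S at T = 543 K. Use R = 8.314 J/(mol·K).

0.109

Since both paths have the same order in A, the concentration cancels and S_{R/S} = k_R/k_S = (A_R/A_S)·exp[(E_S−E_R)/(RT)].
(E_S−E_R)/(RT) = (99.6−135)×10³/(8.314×543) = -35400/4515 = -7.841.
k_R/k_S = (5.78×10^9/2.09×10^7)·exp(-7.841) = 276.6 × 3.931×10^-4 = 0.109.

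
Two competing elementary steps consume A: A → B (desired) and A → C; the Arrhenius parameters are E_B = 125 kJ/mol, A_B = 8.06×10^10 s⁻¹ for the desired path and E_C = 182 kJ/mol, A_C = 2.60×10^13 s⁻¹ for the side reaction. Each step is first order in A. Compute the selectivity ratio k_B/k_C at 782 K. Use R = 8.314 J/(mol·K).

19.9

Since both paths have the same order in A, the concentration cancels and S_{B/C} = k_B/k_C = (A_B/A_C)·exp[(E_C−E_B)/(RT)].
(E_C−E_B)/(RT) = (182−125)×10³/(8.314×782) = 57000/6502 = 8.767.
k_B/k_C = (8.06×10^10/2.60×10^13)·exp(8.767) = 0.003100 × 6420 = 19.9.
Since E_B < E_C, lowering the temperature improves selectivity toward B.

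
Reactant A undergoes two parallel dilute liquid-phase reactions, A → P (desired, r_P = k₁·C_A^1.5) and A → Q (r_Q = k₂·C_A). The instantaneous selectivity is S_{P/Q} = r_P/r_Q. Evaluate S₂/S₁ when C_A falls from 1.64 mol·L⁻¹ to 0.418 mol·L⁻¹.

S_{P/Q} = (k₁/k₂)·C_A^0.5, so S₂/S₁ = (C_{A,2}/C_{A,1})^0.5.
= (0.418/1.64)^0.5 = (0.2549)^0.5 = 0.505.

0.505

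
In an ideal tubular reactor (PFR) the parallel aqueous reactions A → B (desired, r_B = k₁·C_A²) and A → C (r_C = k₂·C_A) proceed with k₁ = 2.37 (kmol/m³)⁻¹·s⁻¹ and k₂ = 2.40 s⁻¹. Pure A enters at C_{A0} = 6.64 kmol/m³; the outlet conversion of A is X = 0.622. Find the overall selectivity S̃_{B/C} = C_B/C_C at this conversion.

4.26

C_A = C_{A0}(1−X) = 2.510 kmol/m³.
Along a PFR/batch, dC_C/dC_A = −r_C/(r_B+r_C) = −k₂/(k₂+k₁·C_A).
Integrating from C_{A0} to C_A: C_C = (2.40/2.37)·ln[(2.40+2.37·6.64)/(2.40+2.37·2.51)] = 1.013·ln(18.14/8.349) = 0.7857 kmol/m³.
Then C_B = (C_{A0}−C_A) − C_C = 4.130 − 0.7857 = 3.344 kmol/m³.
S̃_{B/C} = C_B/C_C = 3.344/0.7857 = 4.26.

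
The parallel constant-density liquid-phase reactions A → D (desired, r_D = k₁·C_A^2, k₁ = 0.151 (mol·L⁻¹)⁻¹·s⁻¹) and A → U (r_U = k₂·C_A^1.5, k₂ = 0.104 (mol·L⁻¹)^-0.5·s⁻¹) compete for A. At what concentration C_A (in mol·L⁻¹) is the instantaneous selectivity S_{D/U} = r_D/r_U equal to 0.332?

0.0523 mol·L⁻¹

S_{D/U} = (k₁/k₂)·C_A^0.5 ⇒ C_A = (S·k₂/k₁)^(2).
= (0.332×0.104/0.151)^(2) = (0.2287)^(2) = 0.0523 mol·L⁻¹.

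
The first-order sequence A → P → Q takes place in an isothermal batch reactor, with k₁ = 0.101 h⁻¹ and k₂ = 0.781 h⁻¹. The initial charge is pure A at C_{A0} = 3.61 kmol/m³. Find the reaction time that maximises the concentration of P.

3.01 h

Setting dC_P/dt = 0 gives t_opt = ln(k₂/k₁)/(k₂−k₁).
= ln(0.781/0.101)/(0.781−0.101) = ln(7.733)/0.6800 = 2.045/0.6800 = 3.01 h.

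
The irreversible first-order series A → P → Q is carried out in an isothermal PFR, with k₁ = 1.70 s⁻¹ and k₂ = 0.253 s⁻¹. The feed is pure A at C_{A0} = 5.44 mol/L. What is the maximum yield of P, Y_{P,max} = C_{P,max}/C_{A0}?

0.717

Evaluating C_P at τ_opt = ln(k₂/k₁)/(k₂−k₁) gives C_{P,max}/C_{A0} = (k₁/k₂)^[k₂/(k₂−k₁)].
= (1.70/0.253)^(0.253/(0.253−1.70)) = (6.719)^(-0.1748) = 0.7167.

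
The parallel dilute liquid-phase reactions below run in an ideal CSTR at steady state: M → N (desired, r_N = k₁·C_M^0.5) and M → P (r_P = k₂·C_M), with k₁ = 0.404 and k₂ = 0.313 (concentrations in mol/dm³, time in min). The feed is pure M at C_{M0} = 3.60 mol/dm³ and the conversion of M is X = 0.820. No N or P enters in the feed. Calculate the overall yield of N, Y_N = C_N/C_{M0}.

Exit C_M = C_{M0}(1−X) = 3.60×0.180 = 0.6480 mol/dm³.
A CSTR operates uniformly at the exit composition, giving r_N = 0.3252 and r_P = 0.2028 (each k·C_M^n at C_M = 0.6480).
Fraction of consumed M going to N: r_N/(r_N+r_P) = 0.6159.
C_N = 0.6159·C_{M0}·X = 0.6159×3.60×0.820 = 1.82 mol/dm³; Y_N = C_N/C_{M0} = 0.505.

0.505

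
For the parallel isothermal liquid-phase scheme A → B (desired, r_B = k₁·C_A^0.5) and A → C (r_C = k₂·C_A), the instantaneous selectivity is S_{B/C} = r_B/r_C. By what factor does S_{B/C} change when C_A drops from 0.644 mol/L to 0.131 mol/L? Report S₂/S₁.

2.22

S_{B/C} = (k₁/k₂)·C_A^-0.5, so S₂/S₁ = (C_{A,2}/C_{A,1})^-0.5.
= (0.131/0.644)^(-0.5) = (0.2034)^(-0.5) = 2.22.
Selectivity toward B rises as C_A falls — low-concentration operation is favoured.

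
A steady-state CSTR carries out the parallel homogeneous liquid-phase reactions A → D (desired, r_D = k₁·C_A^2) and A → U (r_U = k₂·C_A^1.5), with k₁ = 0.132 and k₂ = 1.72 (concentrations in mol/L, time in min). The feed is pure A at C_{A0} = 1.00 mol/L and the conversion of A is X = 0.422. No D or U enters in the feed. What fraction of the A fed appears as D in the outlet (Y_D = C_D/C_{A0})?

Exit C_A = C_{A0}(1−X) = 1.00×0.578 = 0.5780 mol/L.
A CSTR operates uniformly at the exit composition, giving r_D = 0.04410 and r_U = 0.7558 (each k·C_A^n at C_A = 0.5780).
Fraction of consumed A going to D: r_D/(r_D+r_U) = 0.05513.
C_D = 0.05513·C_{A0}·X = 0.05513×1.00×0.422 = 0.0233 mol/L; Y_D = C_D/C_{A0} = 0.0233.

0.0233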